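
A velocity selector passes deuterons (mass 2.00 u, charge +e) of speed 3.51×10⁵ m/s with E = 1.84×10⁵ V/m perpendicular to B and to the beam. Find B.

B = 0.524 T

Balance of forces in the selector: qE = qvB ⇒ B = E/v.
B = 1.84×10⁵/3.51×10⁵ = 0.524 T.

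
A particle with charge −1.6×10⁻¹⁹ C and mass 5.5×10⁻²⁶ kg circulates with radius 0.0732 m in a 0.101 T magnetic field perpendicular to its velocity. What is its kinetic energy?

KE ≈ 79.4 eV

v = |q|Br/m, then KE = ½mv² = (qBr)²/(2m).
v = (1.6×10⁻¹⁹)(0.101)(0.0732)/5.5×10⁻²⁶ ≈ 2.151×10⁴ m/s.
KE = ½(5.5×10⁻²⁶)(2.151×10⁴)² ≈ 1.27×10⁻¹⁷ J = 79.4 eV.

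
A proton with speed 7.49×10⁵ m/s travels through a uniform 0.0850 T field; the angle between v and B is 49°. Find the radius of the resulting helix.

r ≈ 0.0695 m

v⊥ = v sinθ = 7.49×10⁵·sin49° ≈ 5.653×10⁵ m/s.
r = m v⊥/(|q|B) = (1.673×10⁻²⁷)(5.653×10⁵)/((1.602×10⁻¹⁹)(0.0850)) ≈ 0.0695 m.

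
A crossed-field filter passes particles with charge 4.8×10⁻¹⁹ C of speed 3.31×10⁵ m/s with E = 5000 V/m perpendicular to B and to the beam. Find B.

B = 0.0151 T

Balance of forces in the selector: qE = qvB ⇒ B = E/v.
B = 5000/3.31×10⁵ = 0.0151 T.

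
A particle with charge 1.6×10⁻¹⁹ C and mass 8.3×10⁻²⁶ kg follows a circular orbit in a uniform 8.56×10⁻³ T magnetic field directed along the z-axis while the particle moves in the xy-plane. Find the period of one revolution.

The cyclotron period depends only on m, q, B: T = 2πm/(|q|B).
T = 2π(8.3×10⁻²⁶)/((1.6×10⁻¹⁹)(8.56×10⁻³)) ≈ 3.81×10⁻⁴ s.

T ≈ 3.81×10⁻⁴ s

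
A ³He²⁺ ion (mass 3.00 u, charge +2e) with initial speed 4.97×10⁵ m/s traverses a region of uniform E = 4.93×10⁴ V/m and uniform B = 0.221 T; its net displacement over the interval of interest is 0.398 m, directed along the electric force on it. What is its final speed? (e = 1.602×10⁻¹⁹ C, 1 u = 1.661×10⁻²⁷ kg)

B does no work; ΔKE = |q|E d.
½mv_f² = ½mv₀² + |q|Ed = ½(4.983×10⁻²⁷)(4.97×10⁵)² + (3.204×10⁻¹⁹)(4.93×10⁴)(0.398) ≈ 6.154×10⁻¹⁶ J + 6.287×10⁻¹⁵ J ≈ 6.902×10⁻¹⁵ J.
v_f = √(2·6.902×10⁻¹⁵/4.983×10⁻²⁷) ≈ 1.66×10⁶ m/s.

v_f ≈ 1.66×10⁶ m/s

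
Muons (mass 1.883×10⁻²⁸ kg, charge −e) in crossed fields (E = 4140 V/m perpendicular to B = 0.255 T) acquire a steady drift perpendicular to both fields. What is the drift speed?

In crossed fields the guiding centre drifts at v_d = |E×B|/B² = E/B, independent of charge and mass.
v_d = 4140/0.255 = 1.62×10⁴ m/s.

v_d ≈ 1.62×10⁴ m/s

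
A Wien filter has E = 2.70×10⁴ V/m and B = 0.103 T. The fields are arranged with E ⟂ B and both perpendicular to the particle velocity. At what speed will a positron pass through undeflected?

Zero net Lorentz force requires |qE| = |q v×B|, i.e. E = vB.
v = E/B = 2.70×10⁴/0.103 = 2.62×10⁵ m/s.

v = 2.62×10⁵ m/s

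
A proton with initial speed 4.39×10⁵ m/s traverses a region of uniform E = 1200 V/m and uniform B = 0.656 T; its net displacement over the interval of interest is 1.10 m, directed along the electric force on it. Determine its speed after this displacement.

v_f ≈ 6.67×10⁵ m/s

B does no work; ΔKE = |q|E d.
½mv_f² = ½mv₀² + |q|Ed = ½(1.673×10⁻²⁷)(4.39×10⁵)² + (1.602×10⁻¹⁹)(1200)(1.10) ≈ 1.612×10⁻¹⁶ J + 2.115×10⁻¹⁶ J ≈ 3.727×10⁻¹⁶ J.
v_f = √(2·3.727×10⁻¹⁶/1.673×10⁻²⁷) ≈ 6.67×10⁵ m/s.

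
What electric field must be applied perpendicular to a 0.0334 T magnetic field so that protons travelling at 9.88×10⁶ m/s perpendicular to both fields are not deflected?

E = 3.30×10⁵ V/m

For straight-line motion qE = qvB, so E = vB.
E = 9.88×10⁶ × 0.0334 = 3.30×10⁵ V/m.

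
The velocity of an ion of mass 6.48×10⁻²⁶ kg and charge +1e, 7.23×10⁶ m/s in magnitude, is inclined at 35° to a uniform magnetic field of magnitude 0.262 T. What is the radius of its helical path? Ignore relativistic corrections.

v⊥ = v sinθ = 7.23×10⁶·sin35° ≈ 4.147×10⁶ m/s.
r = m v⊥/(|q|B) = (6.48×10⁻²⁶)(4.147×10⁶)/((1.602×10⁻¹⁹)(0.262)) ≈ 6.40 m.

r ≈ 6.40 m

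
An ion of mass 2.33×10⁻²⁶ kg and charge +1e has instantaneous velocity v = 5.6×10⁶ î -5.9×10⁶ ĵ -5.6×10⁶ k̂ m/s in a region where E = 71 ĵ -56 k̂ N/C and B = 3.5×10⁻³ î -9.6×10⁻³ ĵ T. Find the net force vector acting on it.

v×B = (-5.38×10⁴, -1.96×10⁴, -3.31×10⁴) N/C.
E + v×B = (-5.38×10⁴, -1.95×10⁴, -3.32×10⁴) N/C.
F = q(E + v×B) = (1.602×10⁻¹⁹ C)·(-5.38×10⁴, -1.95×10⁴, -3.32×10⁴) = (-8.61×10⁻¹⁵, -3.13×10⁻¹⁵, -5.31×10⁻¹⁵) N.

F ≈ (-8.61×10⁻¹⁵, -3.13×10⁻¹⁵, -5.31×10⁻¹⁵) N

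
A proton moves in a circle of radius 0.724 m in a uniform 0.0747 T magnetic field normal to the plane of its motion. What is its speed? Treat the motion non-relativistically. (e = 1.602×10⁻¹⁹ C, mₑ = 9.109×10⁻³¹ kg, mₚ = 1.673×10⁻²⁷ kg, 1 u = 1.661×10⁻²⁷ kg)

v ≈ 5.18×10⁶ m/s

From |q|vB = mv²/r, v = |q|Br/m.
v = (1.602×10⁻¹⁹)(0.0747)(0.724)/1.673×10⁻²⁷ ≈ 5.18×10⁶ m/s.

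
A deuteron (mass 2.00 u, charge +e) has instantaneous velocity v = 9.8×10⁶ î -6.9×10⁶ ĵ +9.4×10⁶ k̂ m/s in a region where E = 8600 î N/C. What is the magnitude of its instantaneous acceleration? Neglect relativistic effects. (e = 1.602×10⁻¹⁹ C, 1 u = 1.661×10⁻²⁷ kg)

Only an electric field acts, so F = qE = (1.602×10⁻¹⁹ C)·(8600, 0, 0) = (1.38×10⁻¹⁵, 0, 0) N.
|a| = |F|/m = 1.378×10⁻¹⁵/3.322×10⁻²⁷ ≈ 4.15×10¹¹ m/s².

|a| ≈ 4.15×10¹¹ m/s²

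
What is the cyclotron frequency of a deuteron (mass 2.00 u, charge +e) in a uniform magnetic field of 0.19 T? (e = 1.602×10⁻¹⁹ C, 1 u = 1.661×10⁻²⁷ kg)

f = |q|B/(2πm).
f = (1.602×10⁻¹⁹)(0.19)/(2π·3.322×10⁻²⁷) ≈ 1.5×10⁶ Hz.

f ≈ 1.5×10⁶ Hz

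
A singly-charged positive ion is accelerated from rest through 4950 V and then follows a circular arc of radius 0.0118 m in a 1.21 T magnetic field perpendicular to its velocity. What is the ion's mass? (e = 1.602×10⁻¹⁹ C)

m ≈ 3.30×10⁻²⁷ kg

Combine |q|V = ½mv² and r = mv/(|q|B): eliminate v to get m = qB²r²/(2V).
m = (1.602×10⁻¹⁹)(1.21)²(0.0118)²/(2·4950) ≈ 3.30×10⁻²⁷ kg.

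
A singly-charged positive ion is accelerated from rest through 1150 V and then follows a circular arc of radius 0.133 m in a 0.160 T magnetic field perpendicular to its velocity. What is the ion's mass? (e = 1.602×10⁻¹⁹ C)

m ≈ 3.15×10⁻²⁶ kg

Combine |q|V = ½mv² and r = mv/(|q|B): eliminate v to get m = qB²r²/(2V).
m = (1.602×10⁻¹⁹)(0.160)²(0.133)²/(2·1150) ≈ 3.15×10⁻²⁶ kg.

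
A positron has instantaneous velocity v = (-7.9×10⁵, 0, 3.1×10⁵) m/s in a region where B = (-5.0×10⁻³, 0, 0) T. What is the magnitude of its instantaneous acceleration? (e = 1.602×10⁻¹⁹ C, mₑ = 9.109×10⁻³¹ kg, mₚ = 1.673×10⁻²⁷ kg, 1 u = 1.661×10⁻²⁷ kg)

v×B = (0, -1550, 0) N/C.
F = q v×B = (1.602×10⁻¹⁹ C)·(0, -1550, 0) = (0, -2.48×10⁻¹⁶, 0) N.
|a| = |F|/m = 2.483×10⁻¹⁶/9.109×10⁻³¹ ≈ 2.73×10¹⁴ m/s².

|a| ≈ 2.73×10¹⁴ m/s²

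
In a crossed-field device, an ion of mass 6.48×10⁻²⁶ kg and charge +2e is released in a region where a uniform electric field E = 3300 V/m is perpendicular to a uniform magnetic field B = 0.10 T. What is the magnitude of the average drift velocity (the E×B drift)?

The E×B drift speed is v_d = E/B.
v_d = 3300/0.10 = 3.3×10⁴ m/s.

v_d ≈ 3.3×10⁴ m/s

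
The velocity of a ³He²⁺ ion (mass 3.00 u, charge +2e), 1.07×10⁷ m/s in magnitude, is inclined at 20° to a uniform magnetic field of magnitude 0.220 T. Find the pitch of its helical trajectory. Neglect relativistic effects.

v∥ = v cosθ = 1.07×10⁷·cos20° ≈ 1.005×10⁷ m/s.
T = 2πm/(|q|B) = 2π(4.983×10⁻²⁷)/((3.204×10⁻¹⁹)(0.220)) ≈ 4.442×10⁻⁷ s.
pitch = v∥ T = (1.005×10⁷)(4.442×10⁻⁷) ≈ 4.47 m.

p ≈ 4.47 m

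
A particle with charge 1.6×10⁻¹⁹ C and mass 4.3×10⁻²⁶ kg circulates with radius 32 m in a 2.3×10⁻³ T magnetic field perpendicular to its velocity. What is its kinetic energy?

KE ≈ 1.0×10⁴ eV

v = |q|Br/m, then KE = ½mv² = (qBr)²/(2m).
v = (1.6×10⁻¹⁹)(2.3×10⁻³)(32)/4.3×10⁻²⁶ ≈ 2.739×10⁵ m/s.
KE = ½(4.3×10⁻²⁶)(2.739×10⁵)² ≈ 1.6×10⁻¹⁵ J = 1.0×10⁴ eV.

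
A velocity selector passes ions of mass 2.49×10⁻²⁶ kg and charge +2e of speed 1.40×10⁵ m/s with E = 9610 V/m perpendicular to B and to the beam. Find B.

Balance of forces in the selector: qE = qvB ⇒ B = E/v.
B = 9610/1.40×10⁵ = 0.0686 T.

B = 0.0686 T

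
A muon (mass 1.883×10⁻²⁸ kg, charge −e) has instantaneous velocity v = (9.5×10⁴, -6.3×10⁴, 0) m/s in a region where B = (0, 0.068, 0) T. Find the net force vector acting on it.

F ≈ (0, 0, -1.03×10⁻¹⁵) N

v×B = (0, 0, 6460) N/C.
F = q v×B = (−1.602×10⁻¹⁹ C)·(0, 0, 6460) = (0, 0, -1.03×10⁻¹⁵) N.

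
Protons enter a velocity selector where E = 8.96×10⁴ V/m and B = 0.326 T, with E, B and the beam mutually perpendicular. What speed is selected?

Straight-line motion ⇒ electric and magnetic forces cancel, so E = vB.
v = E/B = 8.96×10⁴/0.326 = 2.75×10⁵ m/s.

v = 2.75×10⁵ m/s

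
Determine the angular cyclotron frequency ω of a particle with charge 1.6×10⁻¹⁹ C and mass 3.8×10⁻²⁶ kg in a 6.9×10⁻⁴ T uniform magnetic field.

ω = |q|B/m.
ω = (1.6×10⁻¹⁹)(6.9×10⁻⁴)/3.8×10⁻²⁶ ≈ 2900 rad/s.

ω ≈ 2900 rad/s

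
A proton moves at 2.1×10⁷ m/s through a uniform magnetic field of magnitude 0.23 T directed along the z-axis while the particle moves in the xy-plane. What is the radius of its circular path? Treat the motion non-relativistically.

The magnetic force provides the centripetal force: |q|vB = mv²/r.
r = mv/(|q|B) = (1.673×10⁻²⁷)(2.1×10⁷)/((1.602×10⁻¹⁹)(0.23)) ≈ 0.95 m.

r ≈ 0.95 m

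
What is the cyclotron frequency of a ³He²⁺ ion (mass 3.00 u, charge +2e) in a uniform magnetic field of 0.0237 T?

f ≈ 2.43×10⁵ Hz

f = |q|B/(2πm).
f = (3.204×10⁻¹⁹)(0.0237)/(2π·4.983×10⁻²⁷) ≈ 2.43×10⁵ Hz.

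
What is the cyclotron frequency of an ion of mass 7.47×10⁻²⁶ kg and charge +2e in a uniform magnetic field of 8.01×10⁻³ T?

f = |q|B/(2πm).
f = (3.204×10⁻¹⁹)(8.01×10⁻³)/(2π·7.47×10⁻²⁶) ≈ 5470 Hz.

f ≈ 5470 Hz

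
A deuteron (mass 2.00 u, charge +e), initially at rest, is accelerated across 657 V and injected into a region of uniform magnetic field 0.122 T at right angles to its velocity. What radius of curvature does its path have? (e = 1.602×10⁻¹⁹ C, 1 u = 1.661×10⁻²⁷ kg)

r ≈ 0.0428 m

Acceleration: |q|V = ½mv² ⇒ v = √(2|q|V/m) = √(2·1.602×10⁻¹⁹·657/3.322×10⁻²⁷) ≈ 2.517×10⁵ m/s.
In the field: r = mv/(|q|B) = (3.322×10⁻²⁷)(2.517×10⁵)/((1.602×10⁻¹⁹)(0.122)) ≈ 0.0428 m.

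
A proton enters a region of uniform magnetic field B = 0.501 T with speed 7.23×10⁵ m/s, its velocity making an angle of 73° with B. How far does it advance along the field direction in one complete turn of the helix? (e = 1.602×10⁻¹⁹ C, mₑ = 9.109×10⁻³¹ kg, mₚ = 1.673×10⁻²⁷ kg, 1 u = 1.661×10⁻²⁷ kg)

v∥ = v cosθ = 7.23×10⁵·cos73° ≈ 2.114×10⁵ m/s.
T = 2πm/(|q|B) = 2π(1.673×10⁻²⁷)/((1.602×10⁻¹⁹)(0.501)) ≈ 1.310×10⁻⁷ s.
pitch = v∥ T = (2.114×10⁵)(1.310×10⁻⁷) ≈ 0.0277 m.

p ≈ 0.0277 m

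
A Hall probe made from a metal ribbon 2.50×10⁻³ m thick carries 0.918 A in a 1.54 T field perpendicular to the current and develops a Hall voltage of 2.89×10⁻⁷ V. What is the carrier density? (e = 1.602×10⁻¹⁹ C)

From V_H = IB/(n e t), n = IB/(V_H e t).
n = (0.918)(1.54)/((2.89×10⁻⁷)(1.602×10⁻¹⁹)(2.50×10⁻³)) ≈ 1.22×10²⁸ m⁻³.

n ≈ 1.22×10²⁸ m⁻³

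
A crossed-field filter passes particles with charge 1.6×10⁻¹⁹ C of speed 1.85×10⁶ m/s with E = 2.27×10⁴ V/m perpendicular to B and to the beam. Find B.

Balance of forces in the selector: qE = qvB ⇒ B = E/v.
B = 2.27×10⁴/1.85×10⁶ = 0.0123 T.

B = 0.0123 T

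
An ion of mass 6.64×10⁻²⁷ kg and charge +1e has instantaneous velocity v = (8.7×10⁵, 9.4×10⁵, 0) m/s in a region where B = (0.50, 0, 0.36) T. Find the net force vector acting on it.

v×B = (3.38×10⁵, -3.13×10⁵, -4.70×10⁵) N/C.
F = q v×B = (1.602×10⁻¹⁹ C)·(3.38×10⁵, -3.13×10⁵, -4.70×10⁵) = (5.42×10⁻¹⁴, -5.02×10⁻¹⁴, -7.53×10⁻¹⁴) N.

F ≈ (5.42×10⁻¹⁴, -5.02×10⁻¹⁴, -7.53×10⁻¹⁴) N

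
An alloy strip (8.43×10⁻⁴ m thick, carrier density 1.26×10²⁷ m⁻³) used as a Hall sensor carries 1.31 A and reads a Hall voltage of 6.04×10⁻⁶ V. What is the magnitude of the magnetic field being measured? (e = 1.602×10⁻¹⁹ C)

From V_H = IB/(n e t), B = V_H n e t / I.
B = (6.04×10⁻⁶)(1.26×10²⁷)(1.602×10⁻¹⁹)(8.43×10⁻⁴)/1.31 ≈ 0.785 T.

B ≈ 0.785 T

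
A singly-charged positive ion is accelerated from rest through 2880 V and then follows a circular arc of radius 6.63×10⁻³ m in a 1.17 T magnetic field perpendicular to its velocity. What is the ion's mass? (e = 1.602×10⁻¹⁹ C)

m ≈ 1.67×10⁻²⁷ kg

Combine |q|V = ½mv² and r = mv/(|q|B): eliminate v to get m = qB²r²/(2V).
m = (1.602×10⁻¹⁹)(1.17)²(6.63×10⁻³)²/(2·2880) ≈ 1.67×10⁻²⁷ kg.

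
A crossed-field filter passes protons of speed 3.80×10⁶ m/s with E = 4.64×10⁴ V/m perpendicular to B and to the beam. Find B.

Balance of forces in the selector: qE = qvB ⇒ B = E/v.
B = 4.64×10⁴/3.80×10⁶ = 0.0122 T.

B = 0.0122 T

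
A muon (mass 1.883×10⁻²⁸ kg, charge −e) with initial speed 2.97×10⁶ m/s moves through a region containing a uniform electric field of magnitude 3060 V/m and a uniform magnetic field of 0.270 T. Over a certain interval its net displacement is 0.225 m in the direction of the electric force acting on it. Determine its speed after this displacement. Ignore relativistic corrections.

v_f ≈ 3.16×10⁶ m/s

B does no work; ΔKE = |q|E d.
½mv_f² = ½mv₀² + |q|Ed = ½(1.883×10⁻²⁸)(2.97×10⁶)² + (1.602×10⁻¹⁹)(3060)(0.225) ≈ 8.305×10⁻¹⁶ J + 1.103×10⁻¹⁶ J ≈ 9.408×10⁻¹⁶ J.
v_f = √(2·9.408×10⁻¹⁶/1.883×10⁻²⁸) ≈ 3.16×10⁶ m/s.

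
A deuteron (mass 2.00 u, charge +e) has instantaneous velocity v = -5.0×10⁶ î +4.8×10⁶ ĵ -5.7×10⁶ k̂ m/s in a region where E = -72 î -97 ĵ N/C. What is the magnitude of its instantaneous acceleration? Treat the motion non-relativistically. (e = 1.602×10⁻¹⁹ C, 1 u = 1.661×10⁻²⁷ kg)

|a| ≈ 5.83×10⁹ m/s²

Only an electric field acts, so F = qE = (1.602×10⁻¹⁹ C)·(-72.0, -97.0, 0) = (-1.15×10⁻¹⁷, -1.55×10⁻¹⁷, 0) N.
|a| = |F|/m = 1.935×10⁻¹⁷/3.322×10⁻²⁷ ≈ 5.83×10⁹ m/s².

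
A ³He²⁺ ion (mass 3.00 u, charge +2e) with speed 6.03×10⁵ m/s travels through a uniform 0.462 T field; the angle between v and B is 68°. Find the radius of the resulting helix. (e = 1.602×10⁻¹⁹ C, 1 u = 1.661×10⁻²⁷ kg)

r ≈ 0.0188 m

v⊥ = v sinθ = 6.03×10⁵·sin68° ≈ 5.591×10⁵ m/s.
r = m v⊥/(|q|B) = (4.983×10⁻²⁷)(5.591×10⁵)/((3.204×10⁻¹⁹)(0.462)) ≈ 0.0188 m.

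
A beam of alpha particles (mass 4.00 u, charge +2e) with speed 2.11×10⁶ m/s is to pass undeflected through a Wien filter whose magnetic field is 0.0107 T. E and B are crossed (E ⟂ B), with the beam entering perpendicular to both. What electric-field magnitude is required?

E = 2.26×10⁴ V/m

For straight-line motion qE = qvB, so E = vB.
E = 2.11×10⁶ × 0.0107 = 2.26×10⁴ V/m.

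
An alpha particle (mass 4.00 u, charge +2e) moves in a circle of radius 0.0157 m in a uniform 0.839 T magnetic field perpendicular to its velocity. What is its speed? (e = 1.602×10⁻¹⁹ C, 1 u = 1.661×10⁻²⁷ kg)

v ≈ 6.35×10⁵ m/s

From |q|vB = mv²/r, v = |q|Br/m.
v = (3.204×10⁻¹⁹)(0.839)(0.0157)/6.644×10⁻²⁷ ≈ 6.35×10⁵ m/s.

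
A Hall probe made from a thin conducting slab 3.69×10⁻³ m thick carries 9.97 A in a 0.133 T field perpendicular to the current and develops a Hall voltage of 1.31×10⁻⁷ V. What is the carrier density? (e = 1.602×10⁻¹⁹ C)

From V_H = IB/(n e t), n = IB/(V_H e t).
n = (9.97)(0.133)/((1.31×10⁻⁷)(1.602×10⁻¹⁹)(3.69×10⁻³)) ≈ 1.71×10²⁸ m⁻³.

n ≈ 1.71×10²⁸ m⁻³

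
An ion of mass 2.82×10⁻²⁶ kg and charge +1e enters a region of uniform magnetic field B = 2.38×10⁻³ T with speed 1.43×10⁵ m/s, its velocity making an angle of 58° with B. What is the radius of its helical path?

r ≈ 8.97 m

v⊥ = v sinθ = 1.43×10⁵·sin58° ≈ 1.213×10⁵ m/s.
r = m v⊥/(|q|B) = (2.82×10⁻²⁶)(1.213×10⁵)/((1.602×10⁻¹⁹)(2.38×10⁻³)) ≈ 8.97 m.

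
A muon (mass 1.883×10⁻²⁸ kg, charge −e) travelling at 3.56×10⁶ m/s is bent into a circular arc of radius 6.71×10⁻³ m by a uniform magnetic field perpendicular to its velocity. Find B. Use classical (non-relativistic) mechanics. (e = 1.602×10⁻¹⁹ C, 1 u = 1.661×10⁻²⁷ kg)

From |q|vB = mv²/r, B = mv/(|q|r).
B = (1.883×10⁻²⁸)(3.56×10⁶)/((1.602×10⁻¹⁹)(6.71×10⁻³)) ≈ 0.624 T.

B ≈ 0.624 T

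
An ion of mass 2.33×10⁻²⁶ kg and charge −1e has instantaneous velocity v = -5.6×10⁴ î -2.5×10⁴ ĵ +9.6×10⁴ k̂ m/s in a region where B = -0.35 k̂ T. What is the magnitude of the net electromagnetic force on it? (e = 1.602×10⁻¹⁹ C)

|F| ≈ 3.44×10⁻¹⁵ N

v×B = (8750, -1.96×10⁴, 0) N/C.
F = q v×B = (−1.602×10⁻¹⁹ C)·(8750, -1.96×10⁴, 0) = (-1.40×10⁻¹⁵, 3.14×10⁻¹⁵, 0) N.
|F| = 3.44×10⁻¹⁵ N.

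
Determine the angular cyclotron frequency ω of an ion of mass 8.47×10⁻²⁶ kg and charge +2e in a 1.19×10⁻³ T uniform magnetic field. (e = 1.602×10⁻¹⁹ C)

ω ≈ 4500 rad/s

ω = |q|B/m.
ω = (3.204×10⁻¹⁹)(1.19×10⁻³)/8.47×10⁻²⁶ ≈ 4500 rad/s.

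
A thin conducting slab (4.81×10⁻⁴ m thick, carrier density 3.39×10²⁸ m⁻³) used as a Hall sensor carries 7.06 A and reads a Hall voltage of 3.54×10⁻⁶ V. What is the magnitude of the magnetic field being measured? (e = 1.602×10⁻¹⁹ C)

B ≈ 1.31 T

From V_H = IB/(n e t), B = V_H n e t / I.
B = (3.54×10⁻⁶)(3.39×10²⁸)(1.602×10⁻¹⁹)(4.81×10⁻⁴)/7.06 ≈ 1.31 T.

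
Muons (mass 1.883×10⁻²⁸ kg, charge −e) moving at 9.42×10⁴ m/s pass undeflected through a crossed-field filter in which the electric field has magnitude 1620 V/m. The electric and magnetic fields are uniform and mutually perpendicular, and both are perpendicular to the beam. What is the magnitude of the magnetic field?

Balance of forces in the selector: qE = qvB ⇒ B = E/v.
B = 1620/9.42×10⁴ = 0.0172 T.

B = 0.0172 T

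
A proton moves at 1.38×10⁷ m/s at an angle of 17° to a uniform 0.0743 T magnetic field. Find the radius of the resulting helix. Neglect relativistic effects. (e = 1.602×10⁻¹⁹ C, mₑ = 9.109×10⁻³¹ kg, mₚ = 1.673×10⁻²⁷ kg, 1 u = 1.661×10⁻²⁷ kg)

r ≈ 0.567 m

v⊥ = v sinθ = 1.38×10⁷·sin17° ≈ 4.035×10⁶ m/s.
r = m v⊥/(|q|B) = (1.673×10⁻²⁷)(4.035×10⁶)/((1.602×10⁻¹⁹)(0.0743)) ≈ 0.567 m.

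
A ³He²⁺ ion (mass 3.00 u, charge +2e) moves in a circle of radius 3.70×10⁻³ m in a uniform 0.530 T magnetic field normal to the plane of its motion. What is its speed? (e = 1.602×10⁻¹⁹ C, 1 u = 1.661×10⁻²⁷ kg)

v ≈ 1.26×10⁵ m/s

From |q|vB = mv²/r, v = |q|Br/m.
v = (3.204×10⁻¹⁹)(0.530)(3.70×10⁻³)/4.983×10⁻²⁷ ≈ 1.26×10⁵ m/s.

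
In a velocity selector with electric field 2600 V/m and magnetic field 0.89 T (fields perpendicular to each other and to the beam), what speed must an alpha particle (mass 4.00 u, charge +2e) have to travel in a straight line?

For undeflected motion the electric and magnetic forces balance: qE = qvB.
v = E/B = 2600/0.89 = 2900 m/s.
The result is independent of the particle's charge and mass.

v = 2900 m/s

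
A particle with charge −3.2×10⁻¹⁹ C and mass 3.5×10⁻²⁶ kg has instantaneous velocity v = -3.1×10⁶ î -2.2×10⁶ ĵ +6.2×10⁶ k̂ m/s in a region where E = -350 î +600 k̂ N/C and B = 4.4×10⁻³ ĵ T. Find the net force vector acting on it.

v×B = (-2.73×10⁴, 0, -1.36×10⁴) N/C.
E + v×B = (-2.76×10⁴, 0, -1.30×10⁴) N/C.
F = q(E + v×B) = (−3.2×10⁻¹⁹ C)·(-2.76×10⁴, 0, -1.30×10⁴) = (8.84×10⁻¹⁵, 0, 4.17×10⁻¹⁵) N.

F ≈ (8.84×10⁻¹⁵, 0, 4.17×10⁻¹⁵) N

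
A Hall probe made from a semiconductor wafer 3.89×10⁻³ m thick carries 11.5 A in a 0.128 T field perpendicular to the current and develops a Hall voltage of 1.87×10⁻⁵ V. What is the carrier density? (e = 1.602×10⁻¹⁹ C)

From V_H = IB/(n e t), n = IB/(V_H e t).
n = (11.5)(0.128)/((1.87×10⁻⁵)(1.602×10⁻¹⁹)(3.89×10⁻³)) ≈ 1.26×10²⁶ m⁻³.

n ≈ 1.26×10²⁶ m⁻³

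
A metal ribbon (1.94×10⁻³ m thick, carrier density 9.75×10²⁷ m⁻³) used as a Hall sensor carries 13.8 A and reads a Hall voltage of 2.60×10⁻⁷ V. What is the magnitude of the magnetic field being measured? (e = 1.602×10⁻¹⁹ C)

From V_H = IB/(n e t), B = V_H n e t / I.
B = (2.60×10⁻⁷)(9.75×10²⁷)(1.602×10⁻¹⁹)(1.94×10⁻³)/13.8 ≈ 0.0571 T.

B ≈ 0.0571 T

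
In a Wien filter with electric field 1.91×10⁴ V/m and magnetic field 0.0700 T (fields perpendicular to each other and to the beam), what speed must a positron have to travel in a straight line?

Straight-line motion ⇒ electric and magnetic forces cancel, so E = vB.
v = E/B = 1.91×10⁴/0.0700 = 2.73×10⁵ m/s.
The result is independent of the particle's charge and mass.

v = 2.73×10⁵ m/s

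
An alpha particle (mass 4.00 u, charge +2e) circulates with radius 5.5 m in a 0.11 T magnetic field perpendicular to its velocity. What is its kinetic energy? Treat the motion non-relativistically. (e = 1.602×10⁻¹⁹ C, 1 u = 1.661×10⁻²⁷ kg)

v = |q|Br/m, then KE = ½mv² = (qBr)²/(2m).
v = (3.204×10⁻¹⁹)(0.11)(5.5)/6.644×10⁻²⁷ ≈ 2.918×10⁷ m/s.
KE = ½(6.644×10⁻²⁷)(2.918×10⁷)² ≈ 2.8×10⁻¹² J.

KE ≈ 2.8×10⁻¹² J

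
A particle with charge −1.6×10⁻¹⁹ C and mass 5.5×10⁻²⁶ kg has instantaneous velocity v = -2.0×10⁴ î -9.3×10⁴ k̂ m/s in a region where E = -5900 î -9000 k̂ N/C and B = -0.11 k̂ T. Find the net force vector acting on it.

F ≈ (9.44×10⁻¹⁶, 3.52×10⁻¹⁶, 1.44×10⁻¹⁵) N

v×B = (0, -2200, 0) N/C.
E + v×B = (-5900, -2200, -9000) N/C.
F = q(E + v×B) = (−1.6×10⁻¹⁹ C)·(-5900, -2200, -9000) = (9.44×10⁻¹⁶, 3.52×10⁻¹⁶, 1.44×10⁻¹⁵) N.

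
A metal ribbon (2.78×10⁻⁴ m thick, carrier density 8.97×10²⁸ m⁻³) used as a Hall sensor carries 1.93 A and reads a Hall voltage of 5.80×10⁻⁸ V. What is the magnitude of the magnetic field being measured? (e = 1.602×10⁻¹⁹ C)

From V_H = IB/(n e t), B = V_H n e t / I.
B = (5.80×10⁻⁸)(8.97×10²⁸)(1.602×10⁻¹⁹)(2.78×10⁻⁴)/1.93 ≈ 0.120 T.

B ≈ 0.120 T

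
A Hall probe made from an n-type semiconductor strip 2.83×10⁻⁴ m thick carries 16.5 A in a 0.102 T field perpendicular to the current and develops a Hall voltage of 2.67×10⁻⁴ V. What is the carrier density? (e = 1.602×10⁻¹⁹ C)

From V_H = IB/(n e t), n = IB/(V_H e t).
n = (16.5)(0.102)/((2.67×10⁻⁴)(1.602×10⁻¹⁹)(2.83×10⁻⁴)) ≈ 1.39×10²⁶ m⁻³.

n ≈ 1.39×10²⁶ m⁻³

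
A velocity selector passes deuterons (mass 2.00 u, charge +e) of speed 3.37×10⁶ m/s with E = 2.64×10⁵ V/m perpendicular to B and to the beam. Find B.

B = 0.0783 T

Balance of forces in the selector: qE = qvB ⇒ B = E/v.
B = 2.64×10⁵/3.37×10⁶ = 0.0783 T.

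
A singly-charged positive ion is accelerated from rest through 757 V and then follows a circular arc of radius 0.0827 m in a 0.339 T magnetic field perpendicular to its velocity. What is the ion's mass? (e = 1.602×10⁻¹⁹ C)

m ≈ 8.32×10⁻²⁶ kg

Combine |q|V = ½mv² and r = mv/(|q|B): eliminate v to get m = qB²r²/(2V).
m = (1.602×10⁻¹⁹)(0.339)²(0.0827)²/(2·757) ≈ 8.32×10⁻²⁶ kg.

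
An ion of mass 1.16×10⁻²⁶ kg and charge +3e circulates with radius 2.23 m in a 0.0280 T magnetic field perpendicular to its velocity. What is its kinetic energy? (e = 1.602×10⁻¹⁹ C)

KE ≈ 3.88×10⁻¹⁴ J

v = |q|Br/m, then KE = ½mv² = (qBr)²/(2m).
v = (4.806×10⁻¹⁹)(0.0280)(2.23)/1.16×10⁻²⁶ ≈ 2.587×10⁶ m/s.
KE = ½(1.16×10⁻²⁶)(2.587×10⁶)² ≈ 3.88×10⁻¹⁴ J.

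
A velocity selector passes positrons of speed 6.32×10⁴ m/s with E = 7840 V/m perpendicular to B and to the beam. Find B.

B = 0.124 T

Balance of forces in the selector: qE = qvB ⇒ B = E/v.
B = 7840/6.32×10⁴ = 0.124 T.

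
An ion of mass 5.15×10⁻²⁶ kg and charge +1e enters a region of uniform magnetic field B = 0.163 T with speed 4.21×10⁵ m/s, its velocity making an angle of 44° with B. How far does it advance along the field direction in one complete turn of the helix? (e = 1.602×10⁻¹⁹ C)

p ≈ 3.75 m

v∥ = v cosθ = 4.21×10⁵·cos44° ≈ 3.028×10⁵ m/s.
T = 2πm/(|q|B) = 2π(5.15×10⁻²⁶)/((1.602×10⁻¹⁹)(0.163)) ≈ 1.239×10⁻⁵ s.
pitch = v∥ T = (3.028×10⁵)(1.239×10⁻⁵) ≈ 3.75 m.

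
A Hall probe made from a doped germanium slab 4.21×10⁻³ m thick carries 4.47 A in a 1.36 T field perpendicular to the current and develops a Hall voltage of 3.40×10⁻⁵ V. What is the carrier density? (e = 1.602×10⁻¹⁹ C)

n ≈ 2.65×10²⁶ m⁻³

From V_H = IB/(n e t), n = IB/(V_H e t).
n = (4.47)(1.36)/((3.40×10⁻⁵)(1.602×10⁻¹⁹)(4.21×10⁻³)) ≈ 2.65×10²⁶ m⁻³.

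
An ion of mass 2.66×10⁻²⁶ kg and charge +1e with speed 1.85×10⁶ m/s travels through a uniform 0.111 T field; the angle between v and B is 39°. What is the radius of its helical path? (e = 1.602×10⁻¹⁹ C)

v⊥ = v sinθ = 1.85×10⁶·sin39° ≈ 1.164×10⁶ m/s.
r = m v⊥/(|q|B) = (2.66×10⁻²⁶)(1.164×10⁶)/((1.602×10⁻¹⁹)(0.111)) ≈ 1.74 m.

r ≈ 1.74 m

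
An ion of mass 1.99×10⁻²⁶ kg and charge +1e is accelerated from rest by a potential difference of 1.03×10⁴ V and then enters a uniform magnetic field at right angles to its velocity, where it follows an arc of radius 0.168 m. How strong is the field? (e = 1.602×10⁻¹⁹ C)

B ≈ 0.301 T

v = √(2|q|V/m) = √(2·1.602×10⁻¹⁹·1.03×10⁴/1.99×10⁻²⁶) ≈ 4.072×10⁵ m/s.
B = mv/(|q|r) = (1.99×10⁻²⁶)(4.072×10⁵)/((1.602×10⁻¹⁹)(0.168)) ≈ 0.301 T.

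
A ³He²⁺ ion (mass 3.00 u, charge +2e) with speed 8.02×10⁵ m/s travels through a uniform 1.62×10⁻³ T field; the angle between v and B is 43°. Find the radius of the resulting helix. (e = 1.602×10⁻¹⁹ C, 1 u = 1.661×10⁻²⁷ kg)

v⊥ = v sinθ = 8.02×10⁵·sin43° ≈ 5.470×10⁵ m/s.
r = m v⊥/(|q|B) = (4.983×10⁻²⁷)(5.470×10⁵)/((3.204×10⁻¹⁹)(1.62×10⁻³)) ≈ 5.25 m.

r ≈ 5.25 m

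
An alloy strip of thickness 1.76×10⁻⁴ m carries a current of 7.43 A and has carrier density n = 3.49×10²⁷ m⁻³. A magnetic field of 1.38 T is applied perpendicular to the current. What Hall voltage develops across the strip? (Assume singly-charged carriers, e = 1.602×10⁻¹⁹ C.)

V_H ≈ 1.04×10⁻⁴ V

V_H = IB/(n e t).
V_H = (7.43)(1.38)/((3.49×10²⁷)(1.602×10⁻¹⁹)(1.76×10⁻⁴)) ≈ 1.04×10⁻⁴ V.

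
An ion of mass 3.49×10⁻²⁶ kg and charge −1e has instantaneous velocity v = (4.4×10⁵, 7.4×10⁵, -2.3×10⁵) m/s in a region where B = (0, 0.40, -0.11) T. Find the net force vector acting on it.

v×B = (1.06×10⁴, 4.84×10⁴, 1.76×10⁵) N/C.
F = q v×B = (−1.602×10⁻¹⁹ C)·(1.06×10⁴, 4.84×10⁴, 1.76×10⁵) = (-1.70×10⁻¹⁵, -7.75×10⁻¹⁵, -2.82×10⁻¹⁴) N.

F ≈ (-1.70×10⁻¹⁵, -7.75×10⁻¹⁵, -2.82×10⁻¹⁴) N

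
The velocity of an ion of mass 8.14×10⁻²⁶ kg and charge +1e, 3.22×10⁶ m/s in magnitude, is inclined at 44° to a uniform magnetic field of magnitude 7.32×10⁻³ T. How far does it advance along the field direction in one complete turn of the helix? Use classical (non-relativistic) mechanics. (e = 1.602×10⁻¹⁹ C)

v∥ = v cosθ = 3.22×10⁶·cos44° ≈ 2.316×10⁶ m/s.
T = 2πm/(|q|B) = 2π(8.14×10⁻²⁶)/((1.602×10⁻¹⁹)(7.32×10⁻³)) ≈ 4.361×10⁻⁴ s.
pitch = v∥ T = (2.316×10⁶)(4.361×10⁻⁴) ≈ 1010 m.

p ≈ 1010 m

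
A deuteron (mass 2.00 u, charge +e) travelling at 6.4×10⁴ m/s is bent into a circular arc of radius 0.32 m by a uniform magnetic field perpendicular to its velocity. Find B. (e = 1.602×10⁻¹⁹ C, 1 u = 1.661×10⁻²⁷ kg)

From |q|vB = mv²/r, B = mv/(|q|r).
B = (3.322×10⁻²⁷)(6.4×10⁴)/((1.602×10⁻¹⁹)(0.32)) ≈ 4.1×10⁻³ T.

B ≈ 4.1×10⁻³ T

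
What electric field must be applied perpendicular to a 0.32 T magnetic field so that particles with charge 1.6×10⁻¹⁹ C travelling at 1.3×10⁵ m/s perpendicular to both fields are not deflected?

For straight-line motion qE = qvB, so E = vB.
E = 1.3×10⁵ × 0.32 = 4.2×10⁴ V/m.

E = 4.2×10⁴ V/m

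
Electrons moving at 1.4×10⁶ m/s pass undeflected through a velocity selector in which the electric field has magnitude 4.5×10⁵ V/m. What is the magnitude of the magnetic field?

B = 0.32 T

Balance of forces in the selector: qE = qvB ⇒ B = E/v.
B = 4.5×10⁵/1.4×10⁶ = 0.32 T.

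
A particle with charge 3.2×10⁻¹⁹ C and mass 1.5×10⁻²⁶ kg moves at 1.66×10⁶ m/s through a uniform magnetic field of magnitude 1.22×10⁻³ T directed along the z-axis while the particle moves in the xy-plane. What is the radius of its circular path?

The magnetic force provides the centripetal force: |q|vB = mv²/r.
r = mv/(|q|B) = (1.5×10⁻²⁶)(1.66×10⁶)/((3.2×10⁻¹⁹)(1.22×10⁻³)) ≈ 63.8 m.

r ≈ 63.8 m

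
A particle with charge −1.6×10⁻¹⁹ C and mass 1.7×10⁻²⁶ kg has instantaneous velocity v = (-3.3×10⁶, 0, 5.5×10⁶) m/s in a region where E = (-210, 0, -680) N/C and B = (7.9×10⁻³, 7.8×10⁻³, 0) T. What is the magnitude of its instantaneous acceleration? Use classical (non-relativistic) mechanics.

|a| ≈ 6.27×10¹¹ m/s²

v×B = (-4.29×10⁴, 4.35×10⁴, -2.57×10⁴) N/C.
E + v×B = (-4.31×10⁴, 4.35×10⁴, -2.64×10⁴) N/C.
F = q(E + v×B) = (−1.6×10⁻¹⁹ C)·(-4.31×10⁴, 4.35×10⁴, -2.64×10⁴) = (6.90×10⁻¹⁵, -6.95×10⁻¹⁵, 4.23×10⁻¹⁵) N.
|a| = |F|/m = 1.067×10⁻¹⁴/1.7×10⁻²⁶ ≈ 6.27×10¹¹ m/s².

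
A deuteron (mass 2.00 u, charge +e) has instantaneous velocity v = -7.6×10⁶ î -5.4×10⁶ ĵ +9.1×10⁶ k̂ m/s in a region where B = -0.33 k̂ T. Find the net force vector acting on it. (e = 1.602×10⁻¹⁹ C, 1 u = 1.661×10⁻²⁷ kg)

v×B = (1.78×10⁶, -2.51×10⁶, 0) N/C.
F = q v×B = (1.602×10⁻¹⁹ C)·(1.78×10⁶, -2.51×10⁶, 0) = (2.85×10⁻¹³, -4.02×10⁻¹³, 0) N.

F ≈ (2.85×10⁻¹³, -4.02×10⁻¹³, 0) N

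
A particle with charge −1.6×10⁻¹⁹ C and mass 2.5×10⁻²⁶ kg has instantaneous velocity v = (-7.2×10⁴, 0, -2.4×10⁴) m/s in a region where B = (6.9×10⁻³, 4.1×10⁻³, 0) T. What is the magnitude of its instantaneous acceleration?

|a| ≈ 2.26×10⁹ m/s²

v×B = (98.4, -166, -295) N/C.
F = q v×B = (−1.6×10⁻¹⁹ C)·(98.4, -166, -295) = (-1.57×10⁻¹⁷, 2.65×10⁻¹⁷, 4.72×10⁻¹⁷) N.
|a| = |F|/m = 5.640×10⁻¹⁷/2.5×10⁻²⁶ ≈ 2.26×10⁹ m/s².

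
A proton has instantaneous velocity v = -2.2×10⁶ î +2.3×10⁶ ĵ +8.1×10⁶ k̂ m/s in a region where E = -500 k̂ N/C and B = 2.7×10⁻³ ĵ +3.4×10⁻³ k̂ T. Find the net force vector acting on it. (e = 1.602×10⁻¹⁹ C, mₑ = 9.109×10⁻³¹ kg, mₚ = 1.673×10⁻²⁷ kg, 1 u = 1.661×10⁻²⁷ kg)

F ≈ (-2.25×10⁻¹⁵, 1.20×10⁻¹⁵, -1.03×10⁻¹⁵) N

v×B = (-1.40×10⁴, 7480, -5940) N/C.
E + v×B = (-1.40×10⁴, 7480, -6440) N/C.
F = q(E + v×B) = (1.602×10⁻¹⁹ C)·(-1.40×10⁴, 7480, -6440) = (-2.25×10⁻¹⁵, 1.20×10⁻¹⁵, -1.03×10⁻¹⁵) N.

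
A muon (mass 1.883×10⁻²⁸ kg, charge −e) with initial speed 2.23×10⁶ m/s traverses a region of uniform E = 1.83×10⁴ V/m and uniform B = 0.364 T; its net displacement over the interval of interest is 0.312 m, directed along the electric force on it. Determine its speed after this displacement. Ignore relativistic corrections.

v_f ≈ 3.83×10⁶ m/s

B does no work; ΔKE = |q|E d.
½mv_f² = ½mv₀² + |q|Ed = ½(1.883×10⁻²⁸)(2.23×10⁶)² + (1.602×10⁻¹⁹)(1.83×10⁴)(0.312) ≈ 4.682×10⁻¹⁶ J + 9.147×10⁻¹⁶ J ≈ 1.383×10⁻¹⁵ J.
v_f = √(2·1.383×10⁻¹⁵/1.883×10⁻²⁸) ≈ 3.83×10⁶ m/s.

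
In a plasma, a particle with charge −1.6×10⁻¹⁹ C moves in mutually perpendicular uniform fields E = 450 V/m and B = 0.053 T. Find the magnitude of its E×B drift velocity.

In crossed fields the guiding centre drifts at v_d = |E×B|/B² = E/B, independent of charge and mass.
v_d = 450/0.053 = 8500 m/s.

v_d ≈ 8500 m/s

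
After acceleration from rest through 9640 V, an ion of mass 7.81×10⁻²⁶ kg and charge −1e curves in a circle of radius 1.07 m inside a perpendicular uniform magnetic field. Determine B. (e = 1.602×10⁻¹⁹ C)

B ≈ 0.0906 T

v = √(2|q|V/m) = √(2·1.602×10⁻¹⁹·9640/7.81×10⁻²⁶) ≈ 1.989×10⁵ m/s.
B = mv/(|q|r) = (7.81×10⁻²⁶)(1.989×10⁵)/((1.602×10⁻¹⁹)(1.07)) ≈ 0.0906 T.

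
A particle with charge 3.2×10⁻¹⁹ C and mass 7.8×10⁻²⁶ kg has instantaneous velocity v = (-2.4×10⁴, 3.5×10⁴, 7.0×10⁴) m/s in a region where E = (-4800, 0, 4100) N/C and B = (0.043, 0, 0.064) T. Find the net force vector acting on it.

F ≈ (-8.19×10⁻¹⁶, 1.45×10⁻¹⁵, 8.30×10⁻¹⁶) N

v×B = (2240, 4550, -1500) N/C.
E + v×B = (-2560, 4550, 2600) N/C.
F = q(E + v×B) = (3.2×10⁻¹⁹ C)·(-2560, 4550, 2600) = (-8.19×10⁻¹⁶, 1.45×10⁻¹⁵, 8.30×10⁻¹⁶) N.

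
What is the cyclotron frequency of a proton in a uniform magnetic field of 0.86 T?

f ≈ 1.3×10⁷ Hz

f = |q|B/(2πm).
f = (1.602×10⁻¹⁹)(0.86)/(2π·1.673×10⁻²⁷) ≈ 1.3×10⁷ Hz.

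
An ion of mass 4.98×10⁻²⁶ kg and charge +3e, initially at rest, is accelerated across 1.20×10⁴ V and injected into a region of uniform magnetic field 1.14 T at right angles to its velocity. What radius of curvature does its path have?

r ≈ 0.0437 m

Acceleration: |q|V = ½mv² ⇒ v = √(2|q|V/m) = √(2·4.806×10⁻¹⁹·1.20×10⁴/4.98×10⁻²⁶) ≈ 4.813×10⁵ m/s.
In the field: r = mv/(|q|B) = (4.98×10⁻²⁶)(4.813×10⁵)/((4.806×10⁻¹⁹)(1.14)) ≈ 0.0437 m.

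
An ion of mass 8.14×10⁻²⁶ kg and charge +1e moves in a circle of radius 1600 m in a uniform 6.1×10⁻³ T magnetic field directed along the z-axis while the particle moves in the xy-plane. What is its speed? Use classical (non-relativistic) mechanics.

From |q|vB = mv²/r, v = |q|Br/m.
v = (1.602×10⁻¹⁹)(6.1×10⁻³)(1600)/8.14×10⁻²⁶ ≈ 1.9×10⁷ m/s.

v ≈ 1.9×10⁷ m/s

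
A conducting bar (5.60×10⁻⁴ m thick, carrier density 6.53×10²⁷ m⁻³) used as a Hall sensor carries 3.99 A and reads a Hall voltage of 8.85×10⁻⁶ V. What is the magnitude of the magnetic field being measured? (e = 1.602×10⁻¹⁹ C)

B ≈ 1.30 T

From V_H = IB/(n e t), B = V_H n e t / I.
B = (8.85×10⁻⁶)(6.53×10²⁷)(1.602×10⁻¹⁹)(5.60×10⁻⁴)/3.99 ≈ 1.30 T.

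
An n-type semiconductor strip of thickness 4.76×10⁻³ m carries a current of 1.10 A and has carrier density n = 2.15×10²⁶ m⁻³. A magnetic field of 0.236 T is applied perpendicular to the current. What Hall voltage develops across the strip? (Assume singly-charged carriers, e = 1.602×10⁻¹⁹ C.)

V_H ≈ 1.58×10⁻⁶ V

V_H = IB/(n e t).
V_H = (1.10)(0.236)/((2.15×10²⁶)(1.602×10⁻¹⁹)(4.76×10⁻³)) ≈ 1.58×10⁻⁶ V.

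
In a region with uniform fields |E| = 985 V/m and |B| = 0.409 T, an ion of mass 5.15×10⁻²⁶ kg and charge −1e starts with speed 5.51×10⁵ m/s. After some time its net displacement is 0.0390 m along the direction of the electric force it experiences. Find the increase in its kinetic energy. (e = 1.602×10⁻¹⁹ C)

ΔKE ≈ 6.15×10⁻¹⁸ J

The magnetic force is always ⟂ v and does no work; only the electric force changes KE.
ΔKE = F_E · d = |q|E d = (1.602×10⁻¹⁹)(985)(0.0390) ≈ 6.15×10⁻¹⁸ J.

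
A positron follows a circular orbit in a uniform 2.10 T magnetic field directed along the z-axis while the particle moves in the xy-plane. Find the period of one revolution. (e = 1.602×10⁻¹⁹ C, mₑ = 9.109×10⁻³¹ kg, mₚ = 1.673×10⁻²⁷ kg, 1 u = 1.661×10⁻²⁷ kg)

The cyclotron period depends only on m, q, B: T = 2πm/(|q|B).
T = 2π(9.109×10⁻³¹)/((1.602×10⁻¹⁹)(2.10)) ≈ 1.70×10⁻¹¹ s.

T ≈ 1.70×10⁻¹¹ s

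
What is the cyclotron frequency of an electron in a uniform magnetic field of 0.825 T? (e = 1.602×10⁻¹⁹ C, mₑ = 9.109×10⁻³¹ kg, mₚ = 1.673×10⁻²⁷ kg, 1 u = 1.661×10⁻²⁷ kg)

f ≈ 2.31×10¹⁰ Hz

f = |q|B/(2πm).
f = (1.602×10⁻¹⁹)(0.825)/(2π·9.109×10⁻³¹) ≈ 2.31×10¹⁰ Hz.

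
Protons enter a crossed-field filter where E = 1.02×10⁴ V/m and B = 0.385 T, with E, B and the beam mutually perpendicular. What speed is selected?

v = 2.65×10⁴ m/s

Zero net Lorentz force requires |qE| = |q v×B|, i.e. E = vB.
v = E/B = 1.02×10⁴/0.385 = 2.65×10⁴ m/s.
The result is independent of the particle's charge and mass.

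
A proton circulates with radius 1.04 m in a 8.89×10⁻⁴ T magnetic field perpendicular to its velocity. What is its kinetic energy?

KE ≈ 40.9 eV

v = |q|Br/m, then KE = ½mv² = (qBr)²/(2m).
v = (1.602×10⁻¹⁹)(8.89×10⁻⁴)(1.04)/1.673×10⁻²⁷ ≈ 8.853×10⁴ m/s.
KE = ½(1.673×10⁻²⁷)(8.853×10⁴)² ≈ 6.56×10⁻¹⁸ J = 40.9 eV.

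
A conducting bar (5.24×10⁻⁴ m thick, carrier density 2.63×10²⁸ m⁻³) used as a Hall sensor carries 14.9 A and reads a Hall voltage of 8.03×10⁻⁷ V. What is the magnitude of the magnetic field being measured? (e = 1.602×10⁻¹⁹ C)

From V_H = IB/(n e t), B = V_H n e t / I.
B = (8.03×10⁻⁷)(2.63×10²⁸)(1.602×10⁻¹⁹)(5.24×10⁻⁴)/14.9 ≈ 0.119 T.

B ≈ 0.119 T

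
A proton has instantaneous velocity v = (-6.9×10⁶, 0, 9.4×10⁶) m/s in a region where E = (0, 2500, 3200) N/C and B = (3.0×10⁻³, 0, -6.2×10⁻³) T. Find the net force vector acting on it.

v×B = (0, -1.46×10⁴, 0) N/C.
E + v×B = (0, -1.21×10⁴, 3200) N/C.
F = q(E + v×B) = (1.602×10⁻¹⁹ C)·(0, -1.21×10⁴, 3200) = (0, -1.94×10⁻¹⁵, 5.13×10⁻¹⁶) N.

F ≈ (0, -1.94×10⁻¹⁵, 5.13×10⁻¹⁶) N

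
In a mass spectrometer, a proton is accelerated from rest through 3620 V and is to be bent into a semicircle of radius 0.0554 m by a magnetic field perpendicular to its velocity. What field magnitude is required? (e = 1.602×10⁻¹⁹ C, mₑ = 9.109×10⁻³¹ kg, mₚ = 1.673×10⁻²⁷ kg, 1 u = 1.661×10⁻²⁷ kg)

v = √(2|q|V/m) = √(2·1.602×10⁻¹⁹·3620/1.673×10⁻²⁷) ≈ 8.326×10⁵ m/s.
B = mv/(|q|r) = (1.673×10⁻²⁷)(8.326×10⁵)/((1.602×10⁻¹⁹)(0.0554)) ≈ 0.157 T.

B ≈ 0.157 T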